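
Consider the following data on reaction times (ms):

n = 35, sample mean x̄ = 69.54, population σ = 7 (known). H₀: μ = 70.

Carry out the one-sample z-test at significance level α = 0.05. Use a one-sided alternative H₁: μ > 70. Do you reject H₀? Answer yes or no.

reject H₀: no

SE = σ/√n = 7/√35 = 1.1832
z = (x̄−μ₀)/SE = (69.54−70)/1.1832 = -0.3888
p-value (one-sided, H₁ greater) = 0.65128
At α=0.05: p ≥ α → fail to reject H₀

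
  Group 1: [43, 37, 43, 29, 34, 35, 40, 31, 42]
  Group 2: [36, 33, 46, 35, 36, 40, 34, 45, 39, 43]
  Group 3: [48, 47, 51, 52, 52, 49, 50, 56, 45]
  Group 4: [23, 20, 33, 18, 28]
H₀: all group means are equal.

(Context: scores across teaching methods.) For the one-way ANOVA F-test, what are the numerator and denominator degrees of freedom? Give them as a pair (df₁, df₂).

k = 4 groups, N = 33 total
df = (k−1, N−k) = (4−1, 33−4) = (3, 29)

degrees of freedom = [3, 29]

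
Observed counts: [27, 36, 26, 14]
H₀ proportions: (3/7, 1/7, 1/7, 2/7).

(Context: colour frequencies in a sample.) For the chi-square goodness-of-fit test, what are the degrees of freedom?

degrees of freedom = 3

df = k − 1 = 4 − 1 = 3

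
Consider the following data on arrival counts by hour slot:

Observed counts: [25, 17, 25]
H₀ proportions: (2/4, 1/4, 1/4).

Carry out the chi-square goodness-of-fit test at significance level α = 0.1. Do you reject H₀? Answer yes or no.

n = 67; E_i = n·p_i = [33.50, 16.75, 16.75]
χ² = (25−33.50)²/33.50 + (17−16.75)²/16.75 + (25−16.75)²/16.75 = 6.2239
df = 2
p-value (upper-tail) = 0.04451
At α=0.1: p < α → reject H₀

reject H₀: yes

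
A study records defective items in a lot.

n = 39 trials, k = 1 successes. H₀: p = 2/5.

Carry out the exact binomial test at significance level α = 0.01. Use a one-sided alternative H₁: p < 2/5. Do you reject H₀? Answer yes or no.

Exact binomial: n=39, k=1, p₀=2/5=0.4000
P(X≤1) from Σ C(n,i)·p₀^i·(1−p₀)^(n−i)
p-value (one-sided, H₁ less) = 0.00000
At α=0.01: p < α → reject H₀

reject H₀: yes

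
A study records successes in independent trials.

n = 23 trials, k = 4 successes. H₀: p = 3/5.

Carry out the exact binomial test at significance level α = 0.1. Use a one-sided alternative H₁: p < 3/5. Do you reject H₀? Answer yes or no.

Exact binomial: n=23, k=4, p₀=3/5=0.6000
P(X≤4) from Σ C(n,i)·p₀^i·(1−p₀)^(n−i)
p-value (one-sided, H₁ less) = 0.00004
At α=0.1: p < α → reject H₀

reject H₀: yes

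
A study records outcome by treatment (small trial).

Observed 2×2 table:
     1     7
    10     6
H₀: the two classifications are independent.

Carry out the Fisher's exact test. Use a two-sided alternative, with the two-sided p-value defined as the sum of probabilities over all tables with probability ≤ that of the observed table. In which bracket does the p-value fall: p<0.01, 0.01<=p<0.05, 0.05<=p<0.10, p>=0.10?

p-value bracket: 0.01<=p<0.05

Margins: r₁=8, r₂=16, c₁=11, c₂=13, n=24
p_obs = C(8,1)·C(16,10)/C(24,11); sum pmf over tables with pmf ≤ p_obs
p-value (two-sided) = 0.03347
→ bracket: 0.01<=p<0.05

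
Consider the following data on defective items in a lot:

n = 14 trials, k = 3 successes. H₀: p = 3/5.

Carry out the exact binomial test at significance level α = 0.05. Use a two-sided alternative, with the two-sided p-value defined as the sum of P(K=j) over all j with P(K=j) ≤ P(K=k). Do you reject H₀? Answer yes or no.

Exact binomial: n=14, k=3, p₀=3/5=0.6000
P(X=j) = C(n,j)·p₀^j·(1−p₀)^(n−j); p = Σ P(X=j) over j with P(X=j) ≤ P(X=3)
p-value (two-sided) = 0.00469
At α=0.05: p < α → reject H₀

reject H₀: yes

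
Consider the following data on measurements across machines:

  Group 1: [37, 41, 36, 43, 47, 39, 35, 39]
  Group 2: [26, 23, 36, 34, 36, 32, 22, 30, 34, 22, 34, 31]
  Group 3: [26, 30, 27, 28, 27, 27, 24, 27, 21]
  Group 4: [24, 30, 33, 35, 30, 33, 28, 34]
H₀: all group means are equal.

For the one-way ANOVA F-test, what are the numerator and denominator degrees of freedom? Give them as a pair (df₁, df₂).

k = 4 groups, N = 37 total
df = (k−1, N−k) = (4−1, 37−4) = (3, 33)

degrees of freedom = [3, 33]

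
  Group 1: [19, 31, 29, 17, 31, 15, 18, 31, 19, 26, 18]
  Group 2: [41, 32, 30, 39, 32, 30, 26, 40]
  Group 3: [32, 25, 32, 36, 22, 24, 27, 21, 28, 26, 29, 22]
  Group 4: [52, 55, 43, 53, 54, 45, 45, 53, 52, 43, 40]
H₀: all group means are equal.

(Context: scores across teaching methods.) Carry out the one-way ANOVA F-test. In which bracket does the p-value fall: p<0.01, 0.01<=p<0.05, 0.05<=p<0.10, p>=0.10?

p-value bracket: p<0.01

Group means [23.09, 33.75, 27.00, 48.64], grand mean 32.929
SSB = Σnᵢ(x̄ᵢ−x̄)² = 4205.831; SSW = ΣΣ(x−x̄ᵢ)² = 1162.955
MSB = 4205.831/3 = 1401.9437; MSW = 1162.955/38 = 30.6041
F = MSB/MSW = 45.8091
df = (3, 38)
p-value (upper-tail) = 0.00000
→ bracket: p<0.01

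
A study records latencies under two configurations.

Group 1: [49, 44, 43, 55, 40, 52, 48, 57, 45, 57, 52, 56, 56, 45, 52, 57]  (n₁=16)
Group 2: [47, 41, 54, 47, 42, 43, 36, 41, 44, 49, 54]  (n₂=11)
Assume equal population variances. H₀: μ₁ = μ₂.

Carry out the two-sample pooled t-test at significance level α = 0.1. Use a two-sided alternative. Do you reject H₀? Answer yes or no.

reject H₀: yes

x̄₁=50.500, s₁=5.727, n₁=16
x̄₂=45.273, s₂=5.587, n₂=11
s_p² = [15·5.727² + 10·5.587²]/25 = 32.1673
SE = √(s_p²·(1/16+1/11)) = 2.2214
t = (50.500−45.273)/2.2214 = 2.3531
df = 25
p-value (two-sided) = 0.02679
At α=0.1: p < α → reject H₀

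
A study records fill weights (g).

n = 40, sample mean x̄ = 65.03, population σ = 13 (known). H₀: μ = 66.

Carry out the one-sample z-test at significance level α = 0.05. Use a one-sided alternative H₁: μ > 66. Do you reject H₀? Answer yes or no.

reject H₀: no

SE = σ/√n = 13/√40 = 2.0555
z = (x̄−μ₀)/SE = (65.03−66)/2.0555 = -0.4719
p-value (one-sided, H₁ greater) = 0.68150
At α=0.05: p ≥ α → fail to reject H₀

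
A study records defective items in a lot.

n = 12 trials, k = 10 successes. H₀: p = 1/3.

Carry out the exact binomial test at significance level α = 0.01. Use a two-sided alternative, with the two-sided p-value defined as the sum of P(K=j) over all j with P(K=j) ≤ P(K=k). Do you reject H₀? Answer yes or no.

reject H₀: yes

Exact binomial: n=12, k=10, p₀=1/3=0.3333
P(X=j) = C(n,j)·p₀^j·(1−p₀)^(n−j); p = Σ P(X=j) over j with P(X=j) ≤ P(X=10)
p-value (two-sided) = 0.00054
At α=0.01: p < α → reject H₀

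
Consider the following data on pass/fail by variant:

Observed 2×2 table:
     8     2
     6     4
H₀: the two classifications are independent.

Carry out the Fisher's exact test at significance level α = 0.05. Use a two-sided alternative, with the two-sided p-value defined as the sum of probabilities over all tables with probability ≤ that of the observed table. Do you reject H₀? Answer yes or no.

reject H₀: no

Margins: r₁=10, r₂=10, c₁=14, c₂=6, n=20
p_obs = C(10,8)·C(10,6)/C(20,14); sum pmf over tables with pmf ≤ p_obs
p-value (two-sided) = 0.62848
At α=0.05: p ≥ α → fail to reject H₀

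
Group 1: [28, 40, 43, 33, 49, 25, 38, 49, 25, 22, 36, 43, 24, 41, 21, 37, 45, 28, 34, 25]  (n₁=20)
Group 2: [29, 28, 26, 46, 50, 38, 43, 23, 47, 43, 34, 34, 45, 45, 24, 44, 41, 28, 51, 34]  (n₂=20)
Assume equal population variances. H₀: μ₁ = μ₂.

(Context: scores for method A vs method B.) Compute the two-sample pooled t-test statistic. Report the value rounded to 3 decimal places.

test statistic = -1.170

x̄₁=34.300, s₁=9.102, n₁=20
x̄₂=37.650, s₂=9.010, n₂=20
s_p² = [19·9.102² + 19·9.010²]/38 = 82.0197
SE = √(s_p²·(1/20+1/20)) = 2.8639
t = (34.300−37.650)/2.8639 = -1.1697
df = 38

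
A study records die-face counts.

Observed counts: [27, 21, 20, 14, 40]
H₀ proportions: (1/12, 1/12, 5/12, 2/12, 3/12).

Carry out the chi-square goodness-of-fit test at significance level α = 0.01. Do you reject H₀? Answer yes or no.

n = 122; E_i = n·p_i = [10.17, 10.17, 50.83, 20.33, 30.50]
χ² = (27−10.17)²/10.17 + (21−10.17)²/10.17 + (20−50.83)²/50.83 + (14−20.33)²/20.33 + (40−30.50)²/30.50 = 63.0492
df = 4
p-value (upper-tail) = 0.00000
At α=0.01: p < α → reject H₀

reject H₀: yes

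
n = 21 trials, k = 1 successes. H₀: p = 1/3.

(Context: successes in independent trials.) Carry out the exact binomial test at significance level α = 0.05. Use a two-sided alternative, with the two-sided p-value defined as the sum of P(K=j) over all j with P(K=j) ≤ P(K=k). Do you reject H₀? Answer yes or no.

Exact binomial: n=21, k=1, p₀=1/3=0.3333
P(X=j) = C(n,j)·p₀^j·(1−p₀)^(n−j); p = Σ P(X=j) over j with P(X=j) ≤ P(X=1)
p-value (two-sided) = 0.00413
At α=0.05: p < α → reject H₀

reject H₀: yes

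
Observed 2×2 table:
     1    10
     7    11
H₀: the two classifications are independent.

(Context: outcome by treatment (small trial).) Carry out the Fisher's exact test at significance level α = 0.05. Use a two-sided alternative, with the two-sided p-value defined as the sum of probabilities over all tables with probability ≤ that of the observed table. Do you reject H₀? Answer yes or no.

Margins: r₁=11, r₂=18, c₁=8, c₂=21, n=29
p_obs = C(11,1)·C(18,7)/C(29,8); sum pmf over tables with pmf ≤ p_obs
p-value (two-sided) = 0.10965
At α=0.05: p ≥ α → fail to reject H₀

reject H₀: no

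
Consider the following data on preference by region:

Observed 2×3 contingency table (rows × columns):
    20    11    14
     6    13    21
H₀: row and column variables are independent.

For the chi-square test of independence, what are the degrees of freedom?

degrees of freedom = 2

df = (r−1)(c−1) = (2−1)·(3−1) = 2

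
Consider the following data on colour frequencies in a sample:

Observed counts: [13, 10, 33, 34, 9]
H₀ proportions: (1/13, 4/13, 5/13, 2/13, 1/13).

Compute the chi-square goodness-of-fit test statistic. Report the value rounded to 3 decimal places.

test statistic = 41.610

n = 99; E_i = n·p_i = [7.62, 30.46, 38.08, 15.23, 7.62]
χ² = (13−7.62)²/7.62 + (10−30.46)²/30.46 + (33−38.08)²/38.08 + (34−15.23)²/15.23 + (9−7.62)²/7.62 = 41.6101
df = 4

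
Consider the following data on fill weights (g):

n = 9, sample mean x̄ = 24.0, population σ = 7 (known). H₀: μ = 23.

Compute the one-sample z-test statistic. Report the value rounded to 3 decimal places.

SE = σ/√n = 7/√9 = 2.3333
z = (x̄−μ₀)/SE = (24.0−23)/2.3333 = 0.4286

test statistic = 0.429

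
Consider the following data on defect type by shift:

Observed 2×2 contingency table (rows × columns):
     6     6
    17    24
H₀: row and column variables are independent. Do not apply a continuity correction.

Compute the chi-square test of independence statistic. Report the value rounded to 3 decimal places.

test statistic = 0.275

Row totals [12, 41], col totals [23, 30], n=53
χ² = (6−5.21)²/5.21 + (6−6.79)²/6.79 + (17−17.79)²/17.79 + (24−23.21)²/23.21 = 0.2754
df = 1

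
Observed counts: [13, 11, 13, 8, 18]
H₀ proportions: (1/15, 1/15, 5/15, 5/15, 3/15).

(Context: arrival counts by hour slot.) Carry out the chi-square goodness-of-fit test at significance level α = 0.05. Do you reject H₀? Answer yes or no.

n = 63; E_i = n·p_i = [4.20, 4.20, 21.00, 21.00, 12.60]
χ² = (13−4.20)²/4.20 + (11−4.20)²/4.20 + (13−21.00)²/21.00 + (8−21.00)²/21.00 + (18−12.60)²/12.60 = 42.8571
df = 4
p-value (upper-tail) = 0.00000
At α=0.05: p < α → reject H₀

reject H₀: yes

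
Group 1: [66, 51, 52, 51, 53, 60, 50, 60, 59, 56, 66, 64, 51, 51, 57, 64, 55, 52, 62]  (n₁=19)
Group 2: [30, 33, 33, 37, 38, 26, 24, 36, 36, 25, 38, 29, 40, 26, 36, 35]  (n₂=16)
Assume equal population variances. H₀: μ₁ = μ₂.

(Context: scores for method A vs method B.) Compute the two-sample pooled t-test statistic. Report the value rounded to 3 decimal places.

test statistic = 13.082

x̄₁=56.842, s₁=5.630, n₁=19
x̄₂=32.625, s₂=5.239, n₂=16
s_p² = [18·5.630² + 15·5.239²]/33 = 29.7659
SE = √(s_p²·(1/19+1/16)) = 1.8512
t = (56.842−32.625)/1.8512 = 13.0817
df = 33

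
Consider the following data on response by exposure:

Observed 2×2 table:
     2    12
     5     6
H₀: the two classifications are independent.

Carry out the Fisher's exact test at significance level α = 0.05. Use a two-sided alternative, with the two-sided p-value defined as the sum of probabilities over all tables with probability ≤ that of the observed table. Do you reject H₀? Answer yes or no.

reject H₀: no

Margins: r₁=14, r₂=11, c₁=7, c₂=18, n=25
p_obs = C(14,2)·C(11,5)/C(25,7); sum pmf over tables with pmf ≤ p_obs
p-value (two-sided) = 0.17746
At α=0.05: p ≥ α → fail to reject H₀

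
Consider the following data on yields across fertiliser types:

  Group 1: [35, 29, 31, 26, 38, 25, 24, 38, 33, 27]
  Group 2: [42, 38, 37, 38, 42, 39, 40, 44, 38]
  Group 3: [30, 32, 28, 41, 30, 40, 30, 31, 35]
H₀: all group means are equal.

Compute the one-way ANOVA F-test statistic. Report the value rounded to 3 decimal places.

test statistic = 11.325

Group means [30.60, 39.78, 33.00], grand mean 34.321
SSB = Σnᵢ(x̄ᵢ−x̄)² = 422.152; SSW = ΣΣ(x−x̄ᵢ)² = 465.956
MSB = 422.152/2 = 211.0758; MSW = 465.956/25 = 18.6382
F = MSB/MSW = 11.3249
df = (2, 25)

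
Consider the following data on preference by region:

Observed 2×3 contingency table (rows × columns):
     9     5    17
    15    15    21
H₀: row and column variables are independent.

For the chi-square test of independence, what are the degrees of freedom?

degrees of freedom = 2

df = (r−1)(c−1) = (2−1)·(3−1) = 2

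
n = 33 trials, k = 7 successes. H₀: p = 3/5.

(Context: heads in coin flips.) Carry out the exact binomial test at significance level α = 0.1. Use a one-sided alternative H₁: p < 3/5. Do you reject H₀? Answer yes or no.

Exact binomial: n=33, k=7, p₀=3/5=0.6000
P(X≤7) from Σ C(n,i)·p₀^i·(1−p₀)^(n−i)
p-value (one-sided, H₁ less) = 0.00001
At α=0.1: p < α → reject H₀

reject H₀: yes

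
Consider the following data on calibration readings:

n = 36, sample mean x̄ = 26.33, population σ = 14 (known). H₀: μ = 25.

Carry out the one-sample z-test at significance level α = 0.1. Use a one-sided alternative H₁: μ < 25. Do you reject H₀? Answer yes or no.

reject H₀: no

SE = σ/√n = 14/√36 = 2.3333
z = (x̄−μ₀)/SE = (26.33−25)/2.3333 = 0.5700
p-value (one-sided, H₁ less) = 0.71566
At α=0.1: p ≥ α → fail to reject H₀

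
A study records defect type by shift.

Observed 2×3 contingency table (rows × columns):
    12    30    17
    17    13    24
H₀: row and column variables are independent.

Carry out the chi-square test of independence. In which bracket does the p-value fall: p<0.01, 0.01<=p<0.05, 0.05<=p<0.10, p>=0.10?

p-value bracket: 0.01<=p<0.05

Row totals [59, 54], col totals [29, 43, 41], n=113
χ² = (12−15.14)²/15.14 + (30−22.45)²/22.45 + (17−21.41)²/21.41 + (17−13.86)²/13.86 + (13−20.55)²/20.55 + (24−19.59)²/19.59 = 8.5737
df = 2
p-value (upper-tail) = 0.01375
→ bracket: 0.01<=p<0.05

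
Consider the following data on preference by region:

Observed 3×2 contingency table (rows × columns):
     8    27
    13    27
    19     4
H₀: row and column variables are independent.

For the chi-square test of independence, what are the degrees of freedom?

df = (r−1)(c−1) = (3−1)·(2−1) = 2

degrees of freedom = 2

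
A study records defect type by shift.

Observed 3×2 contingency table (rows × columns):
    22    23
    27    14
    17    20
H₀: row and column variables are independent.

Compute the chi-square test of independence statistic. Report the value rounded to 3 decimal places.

test statistic = 3.749

Row totals [45, 41, 37], col totals [66, 57], n=123
χ² = (22−24.15)²/24.15 + (23−20.85)²/20.85 + (27−22.00)²/22.00 + (14−19.00)²/19.00 + (17−19.85)²/19.85 + (20−17.15)²/17.15 = 3.7490
df = 2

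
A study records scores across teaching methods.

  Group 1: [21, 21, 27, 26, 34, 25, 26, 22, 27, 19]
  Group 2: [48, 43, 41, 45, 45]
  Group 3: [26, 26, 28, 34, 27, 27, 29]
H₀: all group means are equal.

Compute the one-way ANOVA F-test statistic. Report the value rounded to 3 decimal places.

test statistic = 52.250

Group means [24.80, 44.40, 28.14], grand mean 30.318
SSB = Σnᵢ(x̄ᵢ−x̄)² = 1329.116; SSW = ΣΣ(x−x̄ᵢ)² = 241.657
MSB = 1329.116/2 = 664.5578; MSW = 241.657/19 = 12.7188
F = MSB/MSW = 52.2501
df = (2, 19)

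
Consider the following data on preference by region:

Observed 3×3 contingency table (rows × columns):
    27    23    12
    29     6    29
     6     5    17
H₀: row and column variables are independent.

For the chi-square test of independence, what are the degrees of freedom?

degrees of freedom = 4

df = (r−1)(c−1) = (3−1)·(3−1) = 4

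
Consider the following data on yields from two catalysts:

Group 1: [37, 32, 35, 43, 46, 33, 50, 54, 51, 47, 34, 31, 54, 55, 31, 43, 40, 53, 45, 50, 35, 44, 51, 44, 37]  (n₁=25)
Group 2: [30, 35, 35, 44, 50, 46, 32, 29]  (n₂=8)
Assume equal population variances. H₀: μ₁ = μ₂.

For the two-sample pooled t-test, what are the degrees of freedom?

degrees of freedom = 31

df = n₁ + n₂ − 2 = 25 + 8 − 2 = 31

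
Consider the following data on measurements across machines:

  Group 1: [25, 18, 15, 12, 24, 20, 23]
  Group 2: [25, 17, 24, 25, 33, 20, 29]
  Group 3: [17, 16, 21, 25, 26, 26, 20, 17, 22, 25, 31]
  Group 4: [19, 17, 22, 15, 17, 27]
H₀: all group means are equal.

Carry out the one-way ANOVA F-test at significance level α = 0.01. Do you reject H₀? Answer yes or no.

reject H₀: no

Group means [19.57, 24.71, 22.36, 19.50], grand mean 21.710
SSB = Σnᵢ(x̄ᵢ−x̄)² = 129.199; SSW = ΣΣ(x−x̄ᵢ)² = 627.188
MSB = 129.199/3 = 43.0663; MSW = 627.188/27 = 23.2292
F = MSB/MSW = 1.8540
df = (3, 27)
p-value (upper-tail) = 0.16127
At α=0.01: p ≥ α → fail to reject H₀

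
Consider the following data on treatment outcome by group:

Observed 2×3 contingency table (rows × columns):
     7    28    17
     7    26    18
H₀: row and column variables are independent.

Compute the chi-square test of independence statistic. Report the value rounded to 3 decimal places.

Row totals [52, 51], col totals [14, 54, 35], n=103
χ² = (7−7.07)²/7.07 + (28−27.26)²/27.26 + (17−17.67)²/17.67 + (7−6.93)²/6.93 + (26−26.74)²/26.74 + (18−17.33)²/17.33 = 0.0929
df = 2

test statistic = 0.093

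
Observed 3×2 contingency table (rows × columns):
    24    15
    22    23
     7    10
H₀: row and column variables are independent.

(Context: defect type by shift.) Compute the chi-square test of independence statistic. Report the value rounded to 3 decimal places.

test statistic = 2.387

Row totals [39, 45, 17], col totals [53, 48], n=101
χ² = (24−20.47)²/20.47 + (15−18.53)²/18.53 + (22−23.61)²/23.61 + (23−21.39)²/21.39 + (7−8.92)²/8.92 + (10−8.08)²/8.08 = 2.3869
df = 2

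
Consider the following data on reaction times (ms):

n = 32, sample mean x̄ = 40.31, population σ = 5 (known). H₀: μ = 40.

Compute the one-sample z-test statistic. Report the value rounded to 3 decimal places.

SE = σ/√n = 5/√32 = 0.8839
z = (x̄−μ₀)/SE = (40.31−40)/0.8839 = 0.3507

test statistic = 0.351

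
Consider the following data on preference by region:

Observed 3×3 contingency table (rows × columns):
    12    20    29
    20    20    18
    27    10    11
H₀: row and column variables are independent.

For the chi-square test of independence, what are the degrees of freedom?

df = (r−1)(c−1) = (3−1)·(3−1) = 4

degrees of freedom = 4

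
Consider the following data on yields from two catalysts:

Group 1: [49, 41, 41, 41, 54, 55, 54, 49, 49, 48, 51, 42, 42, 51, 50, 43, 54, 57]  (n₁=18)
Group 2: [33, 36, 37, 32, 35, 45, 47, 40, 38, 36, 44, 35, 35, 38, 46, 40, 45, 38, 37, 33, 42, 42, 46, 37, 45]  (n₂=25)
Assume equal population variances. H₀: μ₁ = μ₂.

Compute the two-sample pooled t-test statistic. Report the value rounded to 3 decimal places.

x̄₁=48.389, s₁=5.446, n₁=18
x̄₂=39.280, s₂=4.632, n₂=25
s_p² = [17·5.446² + 24·4.632²]/41 = 24.8614
SE = √(s_p²·(1/18+1/25)) = 1.5413
t = (48.389−39.280)/1.5413 = 5.9098
df = 41

test statistic = 5.910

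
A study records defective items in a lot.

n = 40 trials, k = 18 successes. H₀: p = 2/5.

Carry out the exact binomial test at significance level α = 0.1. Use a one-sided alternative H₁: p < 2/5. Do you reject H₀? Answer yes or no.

reject H₀: no

Exact binomial: n=40, k=18, p₀=2/5=0.4000
P(X≤18) from Σ C(n,i)·p₀^i·(1−p₀)^(n−i)
p-value (one-sided, H₁ less) = 0.79107
At α=0.1: p ≥ α → fail to reject H₀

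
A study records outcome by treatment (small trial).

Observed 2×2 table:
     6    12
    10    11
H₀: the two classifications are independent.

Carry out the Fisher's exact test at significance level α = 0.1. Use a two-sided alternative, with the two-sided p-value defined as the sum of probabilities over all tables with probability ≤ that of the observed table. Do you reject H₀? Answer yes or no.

reject H₀: no

Margins: r₁=18, r₂=21, c₁=16, c₂=23, n=39
p_obs = C(18,6)·C(21,10)/C(39,16); sum pmf over tables with pmf ≤ p_obs
p-value (two-sided) = 0.51584
At α=0.1: p ≥ α → fail to reject H₀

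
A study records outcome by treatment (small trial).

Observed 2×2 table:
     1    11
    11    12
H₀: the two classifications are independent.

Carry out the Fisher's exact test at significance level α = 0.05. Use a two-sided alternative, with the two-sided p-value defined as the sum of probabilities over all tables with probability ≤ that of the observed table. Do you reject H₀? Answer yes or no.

reject H₀: yes

Margins: r₁=12, r₂=23, c₁=12, c₂=23, n=35
p_obs = C(12,1)·C(23,11)/C(35,12); sum pmf over tables with pmf ≤ p_obs
p-value (two-sided) = 0.02680
At α=0.05: p < α → reject H₀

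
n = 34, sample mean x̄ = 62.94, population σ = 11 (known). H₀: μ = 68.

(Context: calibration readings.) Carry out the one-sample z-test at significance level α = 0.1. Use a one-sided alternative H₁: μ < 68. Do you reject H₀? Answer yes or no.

reject H₀: yes

SE = σ/√n = 11/√34 = 1.8865
z = (x̄−μ₀)/SE = (62.94−68)/1.8865 = -2.6822
p-value (one-sided, H₁ less) = 0.00366
At α=0.1: p < α → reject H₀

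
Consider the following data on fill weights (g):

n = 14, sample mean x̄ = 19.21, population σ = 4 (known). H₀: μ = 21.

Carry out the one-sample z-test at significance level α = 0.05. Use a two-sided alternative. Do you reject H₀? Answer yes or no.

SE = σ/√n = 4/√14 = 1.0690
z = (x̄−μ₀)/SE = (19.21−21)/1.0690 = -1.6744
p-value (two-sided) = 0.09405
At α=0.05: p ≥ α → fail to reject H₀

reject H₀: no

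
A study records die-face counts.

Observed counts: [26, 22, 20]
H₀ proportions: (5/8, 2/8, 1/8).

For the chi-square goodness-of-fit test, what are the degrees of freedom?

df = k − 1 = 3 − 1 = 2

degrees of freedom = 2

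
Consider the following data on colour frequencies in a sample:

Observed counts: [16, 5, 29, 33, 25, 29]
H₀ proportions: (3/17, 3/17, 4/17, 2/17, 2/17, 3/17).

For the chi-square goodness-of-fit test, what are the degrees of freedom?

degrees of freedom = 5

df = k − 1 = 6 − 1 = 5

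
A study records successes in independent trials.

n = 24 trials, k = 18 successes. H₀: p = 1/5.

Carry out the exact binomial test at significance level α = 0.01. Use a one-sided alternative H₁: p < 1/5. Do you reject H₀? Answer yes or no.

Exact binomial: n=24, k=18, p₀=1/5=0.2000
P(X≤18) from Σ C(n,i)·p₀^i·(1−p₀)^(n−i)
p-value (one-sided, H₁ less) = 1.00000
At α=0.01: p ≥ α → fail to reject H₀

reject H₀: no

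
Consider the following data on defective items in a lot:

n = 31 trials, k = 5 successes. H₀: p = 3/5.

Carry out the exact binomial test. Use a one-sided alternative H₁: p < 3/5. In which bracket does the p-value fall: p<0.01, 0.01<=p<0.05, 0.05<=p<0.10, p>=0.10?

p-value bracket: p<0.01

Exact binomial: n=31, k=5, p₀=3/5=0.6000
P(X≤5) from Σ C(n,i)·p₀^i·(1−p₀)^(n−i)
p-value (one-sided, H₁ less) = 0.00000
→ bracket: p<0.01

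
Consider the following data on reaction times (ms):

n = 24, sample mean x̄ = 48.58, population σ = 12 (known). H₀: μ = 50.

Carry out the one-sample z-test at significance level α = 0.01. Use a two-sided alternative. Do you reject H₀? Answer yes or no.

reject H₀: no

SE = σ/√n = 12/√24 = 2.4495
z = (x̄−μ₀)/SE = (48.58−50)/2.4495 = -0.5797
p-value (two-sided) = 0.56211
At α=0.01: p ≥ α → fail to reject H₀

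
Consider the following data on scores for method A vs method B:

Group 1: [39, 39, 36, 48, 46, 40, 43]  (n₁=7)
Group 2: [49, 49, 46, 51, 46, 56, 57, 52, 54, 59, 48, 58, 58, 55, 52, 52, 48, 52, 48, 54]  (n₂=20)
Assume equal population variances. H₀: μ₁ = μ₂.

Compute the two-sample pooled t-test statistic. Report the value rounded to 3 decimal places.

test statistic = -5.857

x̄₁=41.571, s₁=4.276, n₁=7
x̄₂=52.200, s₂=4.086, n₂=20
s_p² = [6·4.276² + 19·4.086²]/25 = 17.0766
SE = √(s_p²·(1/7+1/20)) = 1.8148
t = (41.571−52.200)/1.8148 = -5.8568
df = 25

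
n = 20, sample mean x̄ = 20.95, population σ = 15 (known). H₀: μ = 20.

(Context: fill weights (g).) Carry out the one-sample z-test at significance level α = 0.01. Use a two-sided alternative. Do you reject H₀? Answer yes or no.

reject H₀: no

SE = σ/√n = 15/√20 = 3.3541
z = (x̄−μ₀)/SE = (20.95−20)/3.3541 = 0.2832
p-value (two-sided) = 0.77700
At α=0.01: p ≥ α → fail to reject H₀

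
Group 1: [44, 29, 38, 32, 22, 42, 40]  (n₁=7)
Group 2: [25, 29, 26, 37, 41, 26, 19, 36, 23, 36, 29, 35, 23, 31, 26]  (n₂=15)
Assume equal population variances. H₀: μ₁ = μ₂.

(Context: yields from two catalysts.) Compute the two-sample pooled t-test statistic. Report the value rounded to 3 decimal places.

x̄₁=35.286, s₁=7.931, n₁=7
x̄₂=29.467, s₂=6.312, n₂=15
s_p² = [6·7.931² + 14·6.312²]/20 = 46.7581
SE = √(s_p²·(1/7+1/15)) = 3.1300
t = (35.286−29.467)/3.1300 = 1.8591
df = 20

test statistic = 1.859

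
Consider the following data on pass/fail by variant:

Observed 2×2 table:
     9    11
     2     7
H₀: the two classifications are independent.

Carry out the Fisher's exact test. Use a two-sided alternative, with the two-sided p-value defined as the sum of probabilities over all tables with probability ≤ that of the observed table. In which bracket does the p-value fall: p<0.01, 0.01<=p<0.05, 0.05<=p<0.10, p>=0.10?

Margins: r₁=20, r₂=9, c₁=11, c₂=18, n=29
p_obs = C(20,9)·C(9,2)/C(29,11); sum pmf over tables with pmf ≤ p_obs
p-value (two-sided) = 0.41183
→ bracket: p>=0.10

p-value bracket: p>=0.10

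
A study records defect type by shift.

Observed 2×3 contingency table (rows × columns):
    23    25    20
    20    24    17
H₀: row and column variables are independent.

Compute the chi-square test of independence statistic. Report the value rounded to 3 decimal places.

test statistic = 0.093

Row totals [68, 61], col totals [43, 49, 37], n=129
χ² = (23−22.67)²/22.67 + (25−25.83)²/25.83 + (20−19.50)²/19.50 + (20−20.33)²/20.33 + (24−23.17)²/23.17 + (17−17.50)²/17.50 = 0.0934
df = 2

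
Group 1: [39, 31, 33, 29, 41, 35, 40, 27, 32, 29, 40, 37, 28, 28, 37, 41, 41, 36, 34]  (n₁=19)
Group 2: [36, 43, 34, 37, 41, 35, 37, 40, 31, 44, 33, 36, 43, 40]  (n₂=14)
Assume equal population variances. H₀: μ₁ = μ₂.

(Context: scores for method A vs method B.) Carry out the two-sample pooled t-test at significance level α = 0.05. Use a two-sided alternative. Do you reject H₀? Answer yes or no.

x̄₁=34.632, s₁=4.969, n₁=19
x̄₂=37.857, s₂=4.036, n₂=14
s_p² = [18·4.969² + 13·4.036²]/31 = 21.1657
SE = √(s_p²·(1/19+1/14)) = 1.6204
t = (34.632−37.857)/1.6204 = -1.9906
df = 31
p-value (two-sided) = 0.05541
At α=0.05: p ≥ α → fail to reject H₀

reject H₀: no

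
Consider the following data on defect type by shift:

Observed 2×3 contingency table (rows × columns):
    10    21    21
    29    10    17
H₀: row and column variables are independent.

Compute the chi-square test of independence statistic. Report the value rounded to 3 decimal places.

Row totals [52, 56], col totals [39, 31, 38], n=108
χ² = (10−18.78)²/18.78 + (21−14.93)²/14.93 + (21−18.30)²/18.30 + (29−20.22)²/20.22 + (10−16.07)²/16.07 + (17−19.70)²/19.70 = 13.4510
df = 2

test statistic = 13.451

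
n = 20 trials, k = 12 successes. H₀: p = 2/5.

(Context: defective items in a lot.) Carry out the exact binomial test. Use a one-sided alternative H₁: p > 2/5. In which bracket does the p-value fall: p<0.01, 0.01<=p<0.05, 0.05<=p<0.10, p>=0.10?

p-value bracket: 0.05<=p<0.10

Exact binomial: n=20, k=12, p₀=2/5=0.4000
P(X≥12) from Σ C(n,i)·p₀^i·(1−p₀)^(n−i)
p-value (one-sided, H₁ greater) = 0.05653
→ bracket: 0.05<=p<0.10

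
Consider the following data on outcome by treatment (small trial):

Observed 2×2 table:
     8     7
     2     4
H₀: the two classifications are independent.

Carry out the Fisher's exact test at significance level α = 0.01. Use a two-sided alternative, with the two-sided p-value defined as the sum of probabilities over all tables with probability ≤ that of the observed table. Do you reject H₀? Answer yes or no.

reject H₀: no

Margins: r₁=15, r₂=6, c₁=10, c₂=11, n=21
p_obs = C(15,8)·C(6,2)/C(21,10); sum pmf over tables with pmf ≤ p_obs
p-value (two-sided) = 0.63512
At α=0.01: p ≥ α → fail to reject H₀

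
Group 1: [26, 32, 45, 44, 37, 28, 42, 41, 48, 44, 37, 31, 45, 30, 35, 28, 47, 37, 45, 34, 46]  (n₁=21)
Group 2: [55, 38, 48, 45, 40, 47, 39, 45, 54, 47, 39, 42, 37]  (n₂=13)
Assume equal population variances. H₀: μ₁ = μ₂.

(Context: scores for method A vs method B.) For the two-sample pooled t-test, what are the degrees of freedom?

df = n₁ + n₂ − 2 = 21 + 13 − 2 = 32

degrees of freedom = 32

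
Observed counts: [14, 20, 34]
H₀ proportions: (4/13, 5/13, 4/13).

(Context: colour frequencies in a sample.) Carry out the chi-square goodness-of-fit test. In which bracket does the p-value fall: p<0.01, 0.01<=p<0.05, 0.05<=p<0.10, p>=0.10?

p-value bracket: p<0.01

n = 68; E_i = n·p_i = [20.92, 26.15, 20.92]
χ² = (14−20.92)²/20.92 + (20−26.15)²/26.15 + (34−20.92)²/20.92 = 11.9118
df = 2
p-value (upper-tail) = 0.00259
→ bracket: p<0.01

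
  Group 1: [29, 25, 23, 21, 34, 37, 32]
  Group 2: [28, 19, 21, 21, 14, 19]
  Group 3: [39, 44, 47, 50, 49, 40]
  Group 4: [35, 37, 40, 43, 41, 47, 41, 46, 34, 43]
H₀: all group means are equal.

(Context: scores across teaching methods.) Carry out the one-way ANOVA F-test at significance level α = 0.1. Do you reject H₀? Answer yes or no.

reject H₀: yes

Group means [28.71, 20.33, 44.83, 40.70], grand mean 34.448
SSB = Σnᵢ(x̄ᵢ−x̄)² = 2463.477; SSW = ΣΣ(x−x̄ᵢ)² = 593.695
MSB = 2463.477/3 = 821.1591; MSW = 593.695/25 = 23.7478
F = MSB/MSW = 34.5783
df = (3, 25)
p-value (upper-tail) = 0.00000
At α=0.1: p < α → reject H₀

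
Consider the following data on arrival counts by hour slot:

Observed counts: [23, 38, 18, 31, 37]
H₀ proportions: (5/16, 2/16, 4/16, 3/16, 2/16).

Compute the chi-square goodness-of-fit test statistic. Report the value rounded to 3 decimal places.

test statistic = 61.287

n = 147; E_i = n·p_i = [45.94, 18.38, 36.75, 27.56, 18.38]
χ² = (23−45.94)²/45.94 + (38−18.38)²/18.38 + (18−36.75)²/36.75 + (31−27.56)²/27.56 + (37−18.38)²/18.38 = 61.2866
df = 4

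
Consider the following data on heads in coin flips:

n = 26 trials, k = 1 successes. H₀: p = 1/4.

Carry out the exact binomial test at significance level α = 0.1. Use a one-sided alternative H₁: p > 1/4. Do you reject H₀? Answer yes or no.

reject H₀: no

Exact binomial: n=26, k=1, p₀=1/4=0.2500
P(X≥1) from Σ C(n,i)·p₀^i·(1−p₀)^(n−i)
p-value (one-sided, H₁ greater) = 0.99944
At α=0.1: p ≥ α → fail to reject H₀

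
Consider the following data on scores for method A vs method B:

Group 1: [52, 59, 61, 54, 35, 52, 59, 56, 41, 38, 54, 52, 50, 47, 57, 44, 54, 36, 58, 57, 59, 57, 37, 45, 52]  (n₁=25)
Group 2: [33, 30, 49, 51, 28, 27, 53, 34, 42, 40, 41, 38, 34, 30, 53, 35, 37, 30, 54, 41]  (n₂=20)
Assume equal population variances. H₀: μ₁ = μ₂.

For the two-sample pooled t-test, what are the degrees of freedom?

df = n₁ + n₂ − 2 = 25 + 20 − 2 = 43

degrees of freedom = 43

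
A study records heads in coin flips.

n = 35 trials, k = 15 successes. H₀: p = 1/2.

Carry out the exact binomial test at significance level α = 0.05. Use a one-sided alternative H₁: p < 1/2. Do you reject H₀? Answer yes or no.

reject H₀: no

Exact binomial: n=35, k=15, p₀=1/2=0.5000
P(X≤15) from Σ C(n,i)·p₀^i·(1−p₀)^(n−i)
p-value (one-sided, H₁ less) = 0.24978
At α=0.05: p ≥ α → fail to reject H₀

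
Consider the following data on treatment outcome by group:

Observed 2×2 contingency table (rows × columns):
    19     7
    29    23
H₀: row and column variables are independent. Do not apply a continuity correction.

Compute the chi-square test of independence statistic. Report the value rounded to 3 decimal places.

Row totals [26, 52], col totals [48, 30], n=78
χ² = (19−16.00)²/16.00 + (7−10.00)²/10.00 + (29−32.00)²/32.00 + (23−20.00)²/20.00 = 2.1938
df = 1

test statistic = 2.194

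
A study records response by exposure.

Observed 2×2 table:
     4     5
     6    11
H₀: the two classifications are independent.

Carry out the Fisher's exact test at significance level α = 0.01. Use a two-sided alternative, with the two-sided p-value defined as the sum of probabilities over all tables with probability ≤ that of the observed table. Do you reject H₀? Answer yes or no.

Margins: r₁=9, r₂=17, c₁=10, c₂=16, n=26
p_obs = C(9,4)·C(17,6)/C(26,10); sum pmf over tables with pmf ≤ p_obs
p-value (two-sided) = 0.69245
At α=0.01: p ≥ α → fail to reject H₀

reject H₀: no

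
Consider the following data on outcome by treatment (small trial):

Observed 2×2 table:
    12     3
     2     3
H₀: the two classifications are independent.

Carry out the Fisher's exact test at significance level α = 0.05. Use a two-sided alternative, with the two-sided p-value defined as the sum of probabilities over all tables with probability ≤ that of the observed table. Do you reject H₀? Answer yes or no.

Margins: r₁=15, r₂=5, c₁=14, c₂=6, n=20
p_obs = C(15,12)·C(5,2)/C(20,14); sum pmf over tables with pmf ≤ p_obs
p-value (two-sided) = 0.13132
At α=0.05: p ≥ α → fail to reject H₀

reject H₀: no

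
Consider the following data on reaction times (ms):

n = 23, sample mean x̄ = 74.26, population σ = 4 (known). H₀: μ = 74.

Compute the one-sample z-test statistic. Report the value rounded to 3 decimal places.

SE = σ/√n = 4/√23 = 0.8341
z = (x̄−μ₀)/SE = (74.26−74)/0.8341 = 0.3117

test statistic = 0.312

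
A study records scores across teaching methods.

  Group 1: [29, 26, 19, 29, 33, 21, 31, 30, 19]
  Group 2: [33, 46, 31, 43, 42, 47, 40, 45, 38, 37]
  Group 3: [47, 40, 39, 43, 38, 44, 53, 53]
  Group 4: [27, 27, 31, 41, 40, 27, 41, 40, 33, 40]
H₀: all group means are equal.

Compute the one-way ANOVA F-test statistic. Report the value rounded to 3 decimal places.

Group means [26.33, 40.20, 44.62, 34.70], grand mean 36.297
SSB = Σnᵢ(x̄ᵢ−x̄)² = 1626.155; SSW = ΣΣ(x−x̄ᵢ)² = 1099.575
MSB = 1626.155/3 = 542.0516; MSW = 1099.575/33 = 33.3205
F = MSB/MSW = 16.2678
df = (3, 33)

test statistic = 16.268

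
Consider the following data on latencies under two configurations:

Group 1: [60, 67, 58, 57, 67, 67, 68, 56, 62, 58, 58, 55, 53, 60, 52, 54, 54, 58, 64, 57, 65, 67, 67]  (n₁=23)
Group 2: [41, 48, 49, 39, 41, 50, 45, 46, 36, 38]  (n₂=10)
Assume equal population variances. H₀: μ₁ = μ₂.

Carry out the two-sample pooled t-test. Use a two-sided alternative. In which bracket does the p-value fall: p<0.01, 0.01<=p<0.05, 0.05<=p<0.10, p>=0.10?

x̄₁=60.174, s₁=5.280, n₁=23
x̄₂=43.300, s₂=4.945, n₂=10
s_p² = [22·5.280² + 9·4.945²]/31 = 26.8840
SE = √(s_p²·(1/23+1/10)) = 1.9640
t = (60.174−43.300)/1.9640 = 8.5916
df = 31
p-value (two-sided) = 0.00000
→ bracket: p<0.01

p-value bracket: p<0.01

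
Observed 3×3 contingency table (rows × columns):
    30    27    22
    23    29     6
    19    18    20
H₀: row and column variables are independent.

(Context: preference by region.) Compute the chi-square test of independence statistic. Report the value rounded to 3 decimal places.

test statistic = 11.076

Row totals [79, 58, 57], col totals [72, 74, 48], n=194
χ² = (30−29.32)²/29.32 + (27−30.13)²/30.13 + (22−19.55)²/19.55 + (23−21.53)²/21.53 + (29−22.12)²/22.12 + (6−14.35)²/14.35 + (19−21.15)²/21.15 + (18−21.74)²/21.74 + (20−14.10)²/14.10 = 11.0763
df = 4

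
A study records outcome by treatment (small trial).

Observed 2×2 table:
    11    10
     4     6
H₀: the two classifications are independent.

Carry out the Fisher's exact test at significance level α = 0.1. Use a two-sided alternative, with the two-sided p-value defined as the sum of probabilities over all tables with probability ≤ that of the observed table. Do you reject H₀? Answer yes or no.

reject H₀: no

Margins: r₁=21, r₂=10, c₁=15, c₂=16, n=31
p_obs = C(21,11)·C(10,4)/C(31,15); sum pmf over tables with pmf ≤ p_obs
p-value (two-sided) = 0.70425
At α=0.1: p ≥ α → fail to reject H₀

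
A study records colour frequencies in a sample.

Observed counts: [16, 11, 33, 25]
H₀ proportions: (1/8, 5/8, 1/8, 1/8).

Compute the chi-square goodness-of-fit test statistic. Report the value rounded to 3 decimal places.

test statistic = 102.689

n = 85; E_i = n·p_i = [10.62, 53.12, 10.62, 10.62]
χ² = (16−10.62)²/10.62 + (11−53.12)²/53.12 + (33−10.62)²/10.62 + (25−10.62)²/10.62 = 102.6894
df = 3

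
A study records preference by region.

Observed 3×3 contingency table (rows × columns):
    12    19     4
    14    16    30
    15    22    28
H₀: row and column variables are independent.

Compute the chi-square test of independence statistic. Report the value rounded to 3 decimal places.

test statistic = 15.159

Row totals [35, 60, 65], col totals [41, 57, 62], n=160
χ² = (12−8.97)²/8.97 + (19−12.47)²/12.47 + (4−13.56)²/13.56 + (14−15.38)²/15.38 + (16−21.38)²/21.38 + (30−23.25)²/23.25 + (15−16.66)²/16.66 + (22−23.16)²/23.16 + (28−25.19)²/25.19 = 15.1586
df = 4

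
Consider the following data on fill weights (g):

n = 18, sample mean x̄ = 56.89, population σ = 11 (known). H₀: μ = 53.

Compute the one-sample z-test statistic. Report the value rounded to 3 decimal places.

test statistic = 1.500

SE = σ/√n = 11/√18 = 2.5927
z = (x̄−μ₀)/SE = (56.89−53)/2.5927 = 1.5004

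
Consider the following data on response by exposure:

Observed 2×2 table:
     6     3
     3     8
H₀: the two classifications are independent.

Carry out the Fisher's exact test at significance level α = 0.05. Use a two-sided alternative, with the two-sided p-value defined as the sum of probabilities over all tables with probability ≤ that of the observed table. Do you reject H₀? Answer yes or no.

reject H₀: no

Margins: r₁=9, r₂=11, c₁=9, c₂=11, n=20
p_obs = C(9,6)·C(11,3)/C(20,9); sum pmf over tables with pmf ≤ p_obs
p-value (two-sided) = 0.17480
At α=0.05: p ≥ α → fail to reject H₀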